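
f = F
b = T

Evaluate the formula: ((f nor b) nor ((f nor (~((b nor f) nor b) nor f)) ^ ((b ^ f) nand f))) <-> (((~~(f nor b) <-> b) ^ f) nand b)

T

f nor b = F nor T = F
b nor f = T nor F = F
(b nor f) nor b = F nor T = F
~((b nor f) nor b) = ~F = T
~((b nor f) nor b) nor f = T nor F = F
f nor (~((b nor f) nor b) nor f) = F nor F = T
b ^ f = T ^ F = T
(b ^ f) nand f = T nand F = T
(f nor (~((b nor f) nor b) nor f)) ^ ((b ^ f) nand f) = T ^ T = F
(f nor b) nor ((f nor (~((b nor f) nor b) nor f)) ^ ((b ^ f) nand f)) = F nor F = T
f nor b = F nor T = F
~(f nor b) = ~F = T
~~(f nor b) = ~T = F
~~(f nor b) <-> b = F <-> T = F
(~~(f nor b) <-> b) ^ f = F ^ F = F
((~~(f nor b) <-> b) ^ f) nand b = F nand T = T
((f nor b) nor ((f nor (~((b nor f) nor b) nor f)) ^ ((b ^ f) nand f))) <-> (((~~(f nor b) <-> b) ^ f) nand b) = T <-> T = T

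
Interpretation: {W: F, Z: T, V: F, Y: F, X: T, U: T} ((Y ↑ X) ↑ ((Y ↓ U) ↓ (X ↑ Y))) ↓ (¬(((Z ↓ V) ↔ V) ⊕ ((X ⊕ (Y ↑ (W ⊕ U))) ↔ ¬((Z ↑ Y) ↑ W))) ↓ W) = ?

Substituting W=F, Z=T, V=F, Y=F, X=T, U=T:
Y ↑ X = F ↑ T = T
Y ↓ U = F ↓ T = F
X ↑ Y = T ↑ F = T
(Y ↓ U) ↓ (X ↑ Y) = F ↓ T = F
(Y ↑ X) ↑ ((Y ↓ U) ↓ (X ↑ Y)) = T ↑ F = T
Z ↓ V = T ↓ F = F
(Z ↓ V) ↔ V = F ↔ F = T
W ⊕ U = F ⊕ T = T
Y ↑ (W ⊕ U) = F ↑ T = T
X ⊕ (Y ↑ (W ⊕ U)) = T ⊕ T = F
Z ↑ Y = T ↑ F = T
(Z ↑ Y) ↑ W = T ↑ F = T
¬((Z ↑ Y) ↑ W) = ¬T = F
(X ⊕ (Y ↑ (W ⊕ U))) ↔ ¬((Z ↑ Y) ↑ W) = F ↔ F = T
((Z ↓ V) ↔ V) ⊕ ((X ⊕ (Y ↑ (W ⊕ U))) ↔ ¬((Z ↑ Y) ↑ W)) = T ⊕ T = F
¬(((Z ↓ V) ↔ V) ⊕ ((X ⊕ (Y ↑ (W ⊕ U))) ↔ ¬((Z ↑ Y) ↑ W))) = ¬F = T
¬(((Z ↓ V) ↔ V) ⊕ ((X ⊕ (Y ↑ (W ⊕ U))) ↔ ¬((Z ↑ Y) ↑ W))) ↓ W = T ↓ F = F
((Y ↑ X) ↑ ((Y ↓ U) ↓ (X ↑ Y))) ↓ (¬(((Z ↓ V) ↔ V) ⊕ ((X ⊕ (Y ↑ (W ⊕ U))) ↔ ¬((Z ↑ Y) ↑ W))) ↓ W) = T ↓ F = F

F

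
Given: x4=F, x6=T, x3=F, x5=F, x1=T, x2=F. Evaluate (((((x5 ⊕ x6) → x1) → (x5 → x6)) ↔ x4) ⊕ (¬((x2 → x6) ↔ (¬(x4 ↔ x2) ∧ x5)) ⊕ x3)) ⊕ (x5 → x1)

F

Substituting x4=F, x6=T, x3=F, x5=F, x1=T, x2=F:
x5 ⊕ x6 = F ⊕ T = T
(x5 ⊕ x6) → x1 = T → T = T
x5 → x6 = F → T = T
((x5 ⊕ x6) → x1) → (x5 → x6) = T → T = T
(((x5 ⊕ x6) → x1) → (x5 → x6)) ↔ x4 = T ↔ F = F
x2 → x6 = F → T = T
x4 ↔ x2 = F ↔ F = T
¬(x4 ↔ x2) = ¬T = F
¬(x4 ↔ x2) ∧ x5 = F ∧ F = F
(x2 → x6) ↔ (¬(x4 ↔ x2) ∧ x5) = T ↔ F = F
¬((x2 → x6) ↔ (¬(x4 ↔ x2) ∧ x5)) = ¬F = T
¬((x2 → x6) ↔ (¬(x4 ↔ x2) ∧ x5)) ⊕ x3 = T ⊕ F = T
((((x5 ⊕ x6) → x1) → (x5 → x6)) ↔ x4) ⊕ (¬((x2 → x6) ↔ (¬(x4 ↔ x2) ∧ x5)) ⊕ x3) = F ⊕ T = T
x5 → x1 = F → T = T
(((((x5 ⊕ x6) → x1) → (x5 → x6)) ↔ x4) ⊕ (¬((x2 → x6) ↔ (¬(x4 ↔ x2) ∧ x5)) ⊕ x3)) ⊕ (x5 → x1) = T ⊕ T = F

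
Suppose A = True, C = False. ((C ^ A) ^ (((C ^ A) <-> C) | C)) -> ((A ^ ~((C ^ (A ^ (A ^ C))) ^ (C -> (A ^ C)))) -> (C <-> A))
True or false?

False

C ^ A = False ^ True = True
C ^ A = False ^ True = True
(C ^ A) <-> C = True <-> False = False
((C ^ A) <-> C) | C = False | False = False
(C ^ A) ^ (((C ^ A) <-> C) | C) = True ^ False = True
A ^ C = True ^ False = True
A ^ (A ^ C) = True ^ True = False
C ^ (A ^ (A ^ C)) = False ^ False = False
A ^ C = True ^ False = True
C -> (A ^ C) = False -> True = True
(C ^ (A ^ (A ^ C))) ^ (C -> (A ^ C)) = False ^ True = True
~((C ^ (A ^ (A ^ C))) ^ (C -> (A ^ C))) = ~True = False
A ^ ~((C ^ (A ^ (A ^ C))) ^ (C -> (A ^ C))) = True ^ False = True
C <-> A = False <-> True = False
(A ^ ~((C ^ (A ^ (A ^ C))) ^ (C -> (A ^ C)))) -> (C <-> A) = True -> False = False
((C ^ A) ^ (((C ^ A) <-> C) | C)) -> ((A ^ ~((C ^ (A ^ (A ^ C))) ^ (C -> (A ^ C)))) -> (C <-> A)) = True -> False = False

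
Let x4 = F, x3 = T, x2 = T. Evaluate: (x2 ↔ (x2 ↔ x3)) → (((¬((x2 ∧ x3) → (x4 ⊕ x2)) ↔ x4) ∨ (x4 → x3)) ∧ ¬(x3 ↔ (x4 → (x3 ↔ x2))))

x2 ↔ x3 = T ↔ T = T
x2 ↔ (x2 ↔ x3) = T ↔ T = T
x2 ∧ x3 = T ∧ T = T
x4 ⊕ x2 = F ⊕ T = T
(x2 ∧ x3) → (x4 ⊕ x2) = T → T = T
¬((x2 ∧ x3) → (x4 ⊕ x2)) = ¬T = F
¬((x2 ∧ x3) → (x4 ⊕ x2)) ↔ x4 = F ↔ F = T
x4 → x3 = F → T = T
(¬((x2 ∧ x3) → (x4 ⊕ x2)) ↔ x4) ∨ (x4 → x3) = T ∨ T = T
x3 ↔ x2 = T ↔ T = T
x4 → (x3 ↔ x2) = F → T = T
x3 ↔ (x4 → (x3 ↔ x2)) = T ↔ T = T
¬(x3 ↔ (x4 → (x3 ↔ x2))) = ¬T = F
((¬((x2 ∧ x3) → (x4 ⊕ x2)) ↔ x4) ∨ (x4 → x3)) ∧ ¬(x3 ↔ (x4 → (x3 ↔ x2))) = T ∧ F = F
(x2 ↔ (x2 ↔ x3)) → (((¬((x2 ∧ x3) → (x4 ⊕ x2)) ↔ x4) ∨ (x4 → x3)) ∧ ¬(x3 ↔ (x4 → (x3 ↔ x2)))) = T → F = F

F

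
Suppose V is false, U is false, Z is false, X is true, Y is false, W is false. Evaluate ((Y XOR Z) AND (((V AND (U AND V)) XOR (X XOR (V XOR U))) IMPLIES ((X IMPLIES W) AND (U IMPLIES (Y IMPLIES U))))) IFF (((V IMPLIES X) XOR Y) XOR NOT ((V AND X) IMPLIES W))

false

Y XOR Z = false XOR false = false
U AND V = false AND false = false
V AND (U AND V) = false AND false = false
V XOR U = false XOR false = false
X XOR (V XOR U) = true XOR false = true
(V AND (U AND V)) XOR (X XOR (V XOR U)) = false XOR true = true
X IMPLIES W = true IMPLIES false = false
Y IMPLIES U = false IMPLIES false = true
U IMPLIES (Y IMPLIES U) = false IMPLIES true = true
(X IMPLIES W) AND (U IMPLIES (Y IMPLIES U)) = false AND true = false
((V AND (U AND V)) XOR (X XOR (V XOR U))) IMPLIES ((X IMPLIES W) AND (U IMPLIES (Y IMPLIES U))) = true IMPLIES false = false
(Y XOR Z) AND (((V AND (U AND V)) XOR (X XOR (V XOR U))) IMPLIES ((X IMPLIES W) AND (U IMPLIES (Y IMPLIES U)))) = false AND false = false
V IMPLIES X = false IMPLIES true = true
(V IMPLIES X) XOR Y = true XOR false = true
V AND X = false AND true = false
(V AND X) IMPLIES W = false IMPLIES false = true
NOT ((V AND X) IMPLIES W) = NOT true = false
((V IMPLIES X) XOR Y) XOR NOT ((V AND X) IMPLIES W) = true XOR false = true
((Y XOR Z) AND (((V AND (U AND V)) XOR (X XOR (V XOR U))) IMPLIES ((X IMPLIES W) AND (U IMPLIES (Y IMPLIES U))))) IFF (((V IMPLIES X) XOR Y) XOR NOT ((V AND X) IMPLIES W)) = false IFF true = false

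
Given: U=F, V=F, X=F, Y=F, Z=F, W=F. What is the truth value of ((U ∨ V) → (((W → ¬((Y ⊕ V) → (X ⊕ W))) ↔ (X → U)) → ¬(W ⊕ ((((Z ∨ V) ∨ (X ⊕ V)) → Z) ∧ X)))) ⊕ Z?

T

Substituting U=F, V=F, X=F, Y=F, Z=F, W=F:
U ∨ V = F ∨ F = F
Y ⊕ V = F ⊕ F = F
X ⊕ W = F ⊕ F = F
(Y ⊕ V) → (X ⊕ W) = F → F = T
¬((Y ⊕ V) → (X ⊕ W)) = ¬T = F
W → ¬((Y ⊕ V) → (X ⊕ W)) = F → F = T
X → U = F → F = T
(W → ¬((Y ⊕ V) → (X ⊕ W))) ↔ (X → U) = T ↔ T = T
Z ∨ V = F ∨ F = F
X ⊕ V = F ⊕ F = F
(Z ∨ V) ∨ (X ⊕ V) = F ∨ F = F
((Z ∨ V) ∨ (X ⊕ V)) → Z = F → F = T
(((Z ∨ V) ∨ (X ⊕ V)) → Z) ∧ X = T ∧ F = F
W ⊕ ((((Z ∨ V) ∨ (X ⊕ V)) → Z) ∧ X) = F ⊕ F = F
¬(W ⊕ ((((Z ∨ V) ∨ (X ⊕ V)) → Z) ∧ X)) = ¬F = T
((W → ¬((Y ⊕ V) → (X ⊕ W))) ↔ (X → U)) → ¬(W ⊕ ((((Z ∨ V) ∨ (X ⊕ V)) → Z) ∧ X)) = T → T = T
(U ∨ V) → (((W → ¬((Y ⊕ V) → (X ⊕ W))) ↔ (X → U)) → ¬(W ⊕ ((((Z ∨ V) ∨ (X ⊕ V)) → Z) ∧ X))) = F → T = T
((U ∨ V) → (((W → ¬((Y ⊕ V) → (X ⊕ W))) ↔ (X → U)) → ¬(W ⊕ ((((Z ∨ V) ∨ (X ⊕ V)) → Z) ∧ X)))) ⊕ Z = T ⊕ F = T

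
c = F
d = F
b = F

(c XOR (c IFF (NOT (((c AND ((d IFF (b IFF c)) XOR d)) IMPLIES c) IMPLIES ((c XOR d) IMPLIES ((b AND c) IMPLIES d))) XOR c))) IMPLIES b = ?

F

b IFF c = F IFF F = T
d IFF (b IFF c) = F IFF T = F
(d IFF (b IFF c)) XOR d = F XOR F = F
c AND ((d IFF (b IFF c)) XOR d) = F AND F = F
(c AND ((d IFF (b IFF c)) XOR d)) IMPLIES c = F IMPLIES F = T
c XOR d = F XOR F = F
b AND c = F AND F = F
(b AND c) IMPLIES d = F IMPLIES F = T
(c XOR d) IMPLIES ((b AND c) IMPLIES d) = F IMPLIES T = T
((c AND ((d IFF (b IFF c)) XOR d)) IMPLIES c) IMPLIES ((c XOR d) IMPLIES ((b AND c) IMPLIES d)) = T IMPLIES T = T
NOT (((c AND ((d IFF (b IFF c)) XOR d)) IMPLIES c) IMPLIES ((c XOR d) IMPLIES ((b AND c) IMPLIES d))) = NOT T = F
NOT (((c AND ((d IFF (b IFF c)) XOR d)) IMPLIES c) IMPLIES ((c XOR d) IMPLIES ((b AND c) IMPLIES d))) XOR c = F XOR F = F
c IFF (NOT (((c AND ((d IFF (b IFF c)) XOR d)) IMPLIES c) IMPLIES ((c XOR d) IMPLIES ((b AND c) IMPLIES d))) XOR c) = F IFF F = T
c XOR (c IFF (NOT (((c AND ((d IFF (b IFF c)) XOR d)) IMPLIES c) IMPLIES ((c XOR d) IMPLIES ((b AND c) IMPLIES d))) XOR c)) = F XOR T = T
(c XOR (c IFF (NOT (((c AND ((d IFF (b IFF c)) XOR d)) IMPLIES c) IMPLIES ((c XOR d) IMPLIES ((b AND c) IMPLIES d))) XOR c))) IMPLIES b = T IMPLIES F = F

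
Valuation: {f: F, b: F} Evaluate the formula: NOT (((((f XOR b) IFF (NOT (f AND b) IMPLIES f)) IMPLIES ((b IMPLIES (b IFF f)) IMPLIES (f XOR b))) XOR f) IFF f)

Substituting f=F, b=F:
f XOR b = F XOR F = F
f AND b = F AND F = F
NOT (f AND b) = NOT F = T
NOT (f AND b) IMPLIES f = T IMPLIES F = F
(f XOR b) IFF (NOT (f AND b) IMPLIES f) = F IFF F = T
b IFF f = F IFF F = T
b IMPLIES (b IFF f) = F IMPLIES T = T
f XOR b = F XOR F = F
(b IMPLIES (b IFF f)) IMPLIES (f XOR b) = T IMPLIES F = F
((f XOR b) IFF (NOT (f AND b) IMPLIES f)) IMPLIES ((b IMPLIES (b IFF f)) IMPLIES (f XOR b)) = T IMPLIES F = F
(((f XOR b) IFF (NOT (f AND b) IMPLIES f)) IMPLIES ((b IMPLIES (b IFF f)) IMPLIES (f XOR b))) XOR f = F XOR F = F
((((f XOR b) IFF (NOT (f AND b) IMPLIES f)) IMPLIES ((b IMPLIES (b IFF f)) IMPLIES (f XOR b))) XOR f) IFF f = F IFF F = T
NOT (((((f XOR b) IFF (NOT (f AND b) IMPLIES f)) IMPLIES ((b IMPLIES (b IFF f)) IMPLIES (f XOR b))) XOR f) IFF f) = NOT T = F

F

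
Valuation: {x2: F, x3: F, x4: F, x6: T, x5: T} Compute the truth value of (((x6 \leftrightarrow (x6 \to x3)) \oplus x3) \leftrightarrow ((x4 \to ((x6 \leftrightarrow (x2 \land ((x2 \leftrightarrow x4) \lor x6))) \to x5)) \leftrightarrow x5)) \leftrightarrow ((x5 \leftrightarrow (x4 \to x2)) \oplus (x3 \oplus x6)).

T

x6 \to x3 = T \to F = F
x6 \leftrightarrow (x6 \to x3) = T \leftrightarrow F = F
(x6 \leftrightarrow (x6 \to x3)) \oplus x3 = F \oplus F = F
x2 \leftrightarrow x4 = F \leftrightarrow F = T
(x2 \leftrightarrow x4) \lor x6 = T \lor T = T
x2 \land ((x2 \leftrightarrow x4) \lor x6) = F \land T = F
x6 \leftrightarrow (x2 \land ((x2 \leftrightarrow x4) \lor x6)) = T \leftrightarrow F = F
(x6 \leftrightarrow (x2 \land ((x2 \leftrightarrow x4) \lor x6))) \to x5 = F \to T = T
x4 \to ((x6 \leftrightarrow (x2 \land ((x2 \leftrightarrow x4) \lor x6))) \to x5) = F \to T = T
(x4 \to ((x6 \leftrightarrow (x2 \land ((x2 \leftrightarrow x4) \lor x6))) \to x5)) \leftrightarrow x5 = T \leftrightarrow T = T
((x6 \leftrightarrow (x6 \to x3)) \oplus x3) \leftrightarrow ((x4 \to ((x6 \leftrightarrow (x2 \land ((x2 \leftrightarrow x4) \lor x6))) \to x5)) \leftrightarrow x5) = F \leftrightarrow T = F
x4 \to x2 = F \to F = T
x5 \leftrightarrow (x4 \to x2) = T \leftrightarrow T = T
x3 \oplus x6 = F \oplus T = T
(x5 \leftrightarrow (x4 \to x2)) \oplus (x3 \oplus x6) = T \oplus T = F
(((x6 \leftrightarrow (x6 \to x3)) \oplus x3) \leftrightarrow ((x4 \to ((x6 \leftrightarrow (x2 \land ((x2 \leftrightarrow x4) \lor x6))) \to x5)) \leftrightarrow x5)) \leftrightarrow ((x5 \leftrightarrow (x4 \to x2)) \oplus (x3 \oplus x6)) = F \leftrightarrow F = T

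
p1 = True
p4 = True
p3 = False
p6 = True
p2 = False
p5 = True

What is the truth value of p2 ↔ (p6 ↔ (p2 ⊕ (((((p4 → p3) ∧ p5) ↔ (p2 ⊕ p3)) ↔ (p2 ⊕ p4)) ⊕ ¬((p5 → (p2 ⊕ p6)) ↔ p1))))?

False

p4 → p3 = True → False = False
(p4 → p3) ∧ p5 = False ∧ True = False
p2 ⊕ p3 = False ⊕ False = False
((p4 → p3) ∧ p5) ↔ (p2 ⊕ p3) = False ↔ False = True
p2 ⊕ p4 = False ⊕ True = True
(((p4 → p3) ∧ p5) ↔ (p2 ⊕ p3)) ↔ (p2 ⊕ p4) = True ↔ True = True
p2 ⊕ p6 = False ⊕ True = True
p5 → (p2 ⊕ p6) = True → True = True
(p5 → (p2 ⊕ p6)) ↔ p1 = True ↔ True = True
¬((p5 → (p2 ⊕ p6)) ↔ p1) = ¬True = False
((((p4 → p3) ∧ p5) ↔ (p2 ⊕ p3)) ↔ (p2 ⊕ p4)) ⊕ ¬((p5 → (p2 ⊕ p6)) ↔ p1) = True ⊕ False = True
p2 ⊕ (((((p4 → p3) ∧ p5) ↔ (p2 ⊕ p3)) ↔ (p2 ⊕ p4)) ⊕ ¬((p5 → (p2 ⊕ p6)) ↔ p1)) = False ⊕ True = True
p6 ↔ (p2 ⊕ (((((p4 → p3) ∧ p5) ↔ (p2 ⊕ p3)) ↔ (p2 ⊕ p4)) ⊕ ¬((p5 → (p2 ⊕ p6)) ↔ p1))) = True ↔ True = True
p2 ↔ (p6 ↔ (p2 ⊕ (((((p4 → p3) ∧ p5) ↔ (p2 ⊕ p3)) ↔ (p2 ⊕ p4)) ⊕ ¬((p5 → (p2 ⊕ p6)) ↔ p1)))) = False ↔ True = False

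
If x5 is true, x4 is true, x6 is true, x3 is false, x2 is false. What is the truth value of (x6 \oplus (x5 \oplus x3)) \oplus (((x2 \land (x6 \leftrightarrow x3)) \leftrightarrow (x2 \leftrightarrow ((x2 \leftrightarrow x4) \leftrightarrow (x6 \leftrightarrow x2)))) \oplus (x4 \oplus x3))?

\text{False}

Substituting x5=\text{True}, x4=\text{True}, x6=\text{True}, x3=\text{False}, x2=\text{False}:
x5 \oplus x3 = \text{True} \oplus \text{False} = \text{True}
x6 \oplus (x5 \oplus x3) = \text{True} \oplus \text{True} = \text{False}
x6 \leftrightarrow x3 = \text{True} \leftrightarrow \text{False} = \text{False}
x2 \land (x6 \leftrightarrow x3) = \text{False} \land \text{False} = \text{False}
x2 \leftrightarrow x4 = \text{False} \leftrightarrow \text{True} = \text{False}
x6 \leftrightarrow x2 = \text{True} \leftrightarrow \text{False} = \text{False}
(x2 \leftrightarrow x4) \leftrightarrow (x6 \leftrightarrow x2) = \text{False} \leftrightarrow \text{False} = \text{True}
x2 \leftrightarrow ((x2 \leftrightarrow x4) \leftrightarrow (x6 \leftrightarrow x2)) = \text{False} \leftrightarrow \text{True} = \text{False}
(x2 \land (x6 \leftrightarrow x3)) \leftrightarrow (x2 \leftrightarrow ((x2 \leftrightarrow x4) \leftrightarrow (x6 \leftrightarrow x2))) = \text{False} \leftrightarrow \text{False} = \text{True}
x4 \oplus x3 = \text{True} \oplus \text{False} = \text{True}
((x2 \land (x6 \leftrightarrow x3)) \leftrightarrow (x2 \leftrightarrow ((x2 \leftrightarrow x4) \leftrightarrow (x6 \leftrightarrow x2)))) \oplus (x4 \oplus x3) = \text{True} \oplus \text{True} = \text{False}
(x6 \oplus (x5 \oplus x3)) \oplus (((x2 \land (x6 \leftrightarrow x3)) \leftrightarrow (x2 \leftrightarrow ((x2 \leftrightarrow x4) \leftrightarrow (x6 \leftrightarrow x2)))) \oplus (x4 \oplus x3)) = \text{False} \oplus \text{False} = \text{False}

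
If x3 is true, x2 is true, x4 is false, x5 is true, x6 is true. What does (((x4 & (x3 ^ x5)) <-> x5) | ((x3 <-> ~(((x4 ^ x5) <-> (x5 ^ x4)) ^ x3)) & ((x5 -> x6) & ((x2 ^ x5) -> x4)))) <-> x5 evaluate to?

1

x3 ^ x5 = 1 ^ 1 = 0
x4 & (x3 ^ x5) = 0 & 0 = 0
(x4 & (x3 ^ x5)) <-> x5 = 0 <-> 1 = 0
x4 ^ x5 = 0 ^ 1 = 1
x5 ^ x4 = 1 ^ 0 = 1
(x4 ^ x5) <-> (x5 ^ x4) = 1 <-> 1 = 1
((x4 ^ x5) <-> (x5 ^ x4)) ^ x3 = 1 ^ 1 = 0
~(((x4 ^ x5) <-> (x5 ^ x4)) ^ x3) = ~0 = 1
x3 <-> ~(((x4 ^ x5) <-> (x5 ^ x4)) ^ x3) = 1 <-> 1 = 1
x5 -> x6 = 1 -> 1 = 1
x2 ^ x5 = 1 ^ 1 = 0
(x2 ^ x5) -> x4 = 0 -> 0 = 1
(x5 -> x6) & ((x2 ^ x5) -> x4) = 1 & 1 = 1
(x3 <-> ~(((x4 ^ x5) <-> (x5 ^ x4)) ^ x3)) & ((x5 -> x6) & ((x2 ^ x5) -> x4)) = 1 & 1 = 1
((x4 & (x3 ^ x5)) <-> x5) | ((x3 <-> ~(((x4 ^ x5) <-> (x5 ^ x4)) ^ x3)) & ((x5 -> x6) & ((x2 ^ x5) -> x4))) = 0 | 1 = 1
(((x4 & (x3 ^ x5)) <-> x5) | ((x3 <-> ~(((x4 ^ x5) <-> (x5 ^ x4)) ^ x3)) & ((x5 -> x6) & ((x2 ^ x5) -> x4)))) <-> x5 = 1 <-> 1 = 1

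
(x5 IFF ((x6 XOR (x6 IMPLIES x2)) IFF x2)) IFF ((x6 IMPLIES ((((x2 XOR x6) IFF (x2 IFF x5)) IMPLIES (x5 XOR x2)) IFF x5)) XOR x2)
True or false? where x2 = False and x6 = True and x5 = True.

False

x6 IMPLIES x2 = True IMPLIES False = False
x6 XOR (x6 IMPLIES x2) = True XOR False = True
(x6 XOR (x6 IMPLIES x2)) IFF x2 = True IFF False = False
x5 IFF ((x6 XOR (x6 IMPLIES x2)) IFF x2) = True IFF False = False
x2 XOR x6 = False XOR True = True
x2 IFF x5 = False IFF True = False
(x2 XOR x6) IFF (x2 IFF x5) = True IFF False = False
x5 XOR x2 = True XOR False = True
((x2 XOR x6) IFF (x2 IFF x5)) IMPLIES (x5 XOR x2) = False IMPLIES True = True
(((x2 XOR x6) IFF (x2 IFF x5)) IMPLIES (x5 XOR x2)) IFF x5 = True IFF True = True
x6 IMPLIES ((((x2 XOR x6) IFF (x2 IFF x5)) IMPLIES (x5 XOR x2)) IFF x5) = True IMPLIES True = True
(x6 IMPLIES ((((x2 XOR x6) IFF (x2 IFF x5)) IMPLIES (x5 XOR x2)) IFF x5)) XOR x2 = True XOR False = True
(x5 IFF ((x6 XOR (x6 IMPLIES x2)) IFF x2)) IFF ((x6 IMPLIES ((((x2 XOR x6) IFF (x2 IFF x5)) IMPLIES (x5 XOR x2)) IFF x5)) XOR x2) = False IFF True = False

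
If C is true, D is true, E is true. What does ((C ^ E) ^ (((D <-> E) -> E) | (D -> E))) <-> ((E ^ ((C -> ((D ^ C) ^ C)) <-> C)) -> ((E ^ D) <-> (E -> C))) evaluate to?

1

Substituting C=1, D=1, E=1:
C ^ E = 1 ^ 1 = 0
D <-> E = 1 <-> 1 = 1
(D <-> E) -> E = 1 -> 1 = 1
D -> E = 1 -> 1 = 1
((D <-> E) -> E) | (D -> E) = 1 | 1 = 1
(C ^ E) ^ (((D <-> E) -> E) | (D -> E)) = 0 ^ 1 = 1
D ^ C = 1 ^ 1 = 0
(D ^ C) ^ C = 0 ^ 1 = 1
C -> ((D ^ C) ^ C) = 1 -> 1 = 1
(C -> ((D ^ C) ^ C)) <-> C = 1 <-> 1 = 1
E ^ ((C -> ((D ^ C) ^ C)) <-> C) = 1 ^ 1 = 0
E ^ D = 1 ^ 1 = 0
E -> C = 1 -> 1 = 1
(E ^ D) <-> (E -> C) = 0 <-> 1 = 0
(E ^ ((C -> ((D ^ C) ^ C)) <-> C)) -> ((E ^ D) <-> (E -> C)) = 0 -> 0 = 1
((C ^ E) ^ (((D <-> E) -> E) | (D -> E))) <-> ((E ^ ((C -> ((D ^ C) ^ C)) <-> C)) -> ((E ^ D) <-> (E -> C))) = 1 <-> 1 = 1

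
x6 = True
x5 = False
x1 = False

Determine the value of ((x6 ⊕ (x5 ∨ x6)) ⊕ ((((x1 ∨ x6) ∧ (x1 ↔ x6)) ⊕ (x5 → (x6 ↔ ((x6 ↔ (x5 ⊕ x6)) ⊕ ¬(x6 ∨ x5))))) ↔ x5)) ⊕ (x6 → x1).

False

x5 ∨ x6 = False ∨ True = True
x6 ⊕ (x5 ∨ x6) = True ⊕ True = False
x1 ∨ x6 = False ∨ True = True
x1 ↔ x6 = False ↔ True = False
(x1 ∨ x6) ∧ (x1 ↔ x6) = True ∧ False = False
x5 ⊕ x6 = False ⊕ True = True
x6 ↔ (x5 ⊕ x6) = True ↔ True = True
x6 ∨ x5 = True ∨ False = True
¬(x6 ∨ x5) = ¬True = False
(x6 ↔ (x5 ⊕ x6)) ⊕ ¬(x6 ∨ x5) = True ⊕ False = True
x6 ↔ ((x6 ↔ (x5 ⊕ x6)) ⊕ ¬(x6 ∨ x5)) = True ↔ True = True
x5 → (x6 ↔ ((x6 ↔ (x5 ⊕ x6)) ⊕ ¬(x6 ∨ x5))) = False → True = True
((x1 ∨ x6) ∧ (x1 ↔ x6)) ⊕ (x5 → (x6 ↔ ((x6 ↔ (x5 ⊕ x6)) ⊕ ¬(x6 ∨ x5)))) = False ⊕ True = True
(((x1 ∨ x6) ∧ (x1 ↔ x6)) ⊕ (x5 → (x6 ↔ ((x6 ↔ (x5 ⊕ x6)) ⊕ ¬(x6 ∨ x5))))) ↔ x5 = True ↔ False = False
(x6 ⊕ (x5 ∨ x6)) ⊕ ((((x1 ∨ x6) ∧ (x1 ↔ x6)) ⊕ (x5 → (x6 ↔ ((x6 ↔ (x5 ⊕ x6)) ⊕ ¬(x6 ∨ x5))))) ↔ x5) = False ⊕ False = False
x6 → x1 = True → False = False
((x6 ⊕ (x5 ∨ x6)) ⊕ ((((x1 ∨ x6) ∧ (x1 ↔ x6)) ⊕ (x5 → (x6 ↔ ((x6 ↔ (x5 ⊕ x6)) ⊕ ¬(x6 ∨ x5))))) ↔ x5)) ⊕ (x6 → x1) = False ⊕ False = False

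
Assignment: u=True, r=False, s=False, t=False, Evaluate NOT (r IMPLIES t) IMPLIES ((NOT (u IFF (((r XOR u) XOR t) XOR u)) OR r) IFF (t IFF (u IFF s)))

Substituting u=True, r=False, s=False, t=False:
r IMPLIES t = False IMPLIES False = True
NOT (r IMPLIES t) = NOT True = False
r XOR u = False XOR True = True
(r XOR u) XOR t = True XOR False = True
((r XOR u) XOR t) XOR u = True XOR True = False
u IFF (((r XOR u) XOR t) XOR u) = True IFF False = False
NOT (u IFF (((r XOR u) XOR t) XOR u)) = NOT False = True
NOT (u IFF (((r XOR u) XOR t) XOR u)) OR r = True OR False = True
u IFF s = True IFF False = False
t IFF (u IFF s) = False IFF False = True
(NOT (u IFF (((r XOR u) XOR t) XOR u)) OR r) IFF (t IFF (u IFF s)) = True IFF True = True
NOT (r IMPLIES t) IMPLIES ((NOT (u IFF (((r XOR u) XOR t) XOR u)) OR r) IFF (t IFF (u IFF s))) = False IMPLIES True = True

True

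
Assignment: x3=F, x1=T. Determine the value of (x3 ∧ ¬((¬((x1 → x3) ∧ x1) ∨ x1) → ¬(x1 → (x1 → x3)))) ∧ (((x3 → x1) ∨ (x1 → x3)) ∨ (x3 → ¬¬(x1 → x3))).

F

x1 → x3 = T → F = F
(x1 → x3) ∧ x1 = F ∧ T = F
¬((x1 → x3) ∧ x1) = ¬F = T
¬((x1 → x3) ∧ x1) ∨ x1 = T ∨ T = T
x1 → x3 = T → F = F
x1 → (x1 → x3) = T → F = F
¬(x1 → (x1 → x3)) = ¬F = T
(¬((x1 → x3) ∧ x1) ∨ x1) → ¬(x1 → (x1 → x3)) = T → T = T
¬((¬((x1 → x3) ∧ x1) ∨ x1) → ¬(x1 → (x1 → x3))) = ¬T = F
x3 ∧ ¬((¬((x1 → x3) ∧ x1) ∨ x1) → ¬(x1 → (x1 → x3))) = F ∧ F = F
x3 → x1 = F → T = T
x1 → x3 = T → F = F
(x3 → x1) ∨ (x1 → x3) = T ∨ F = T
x1 → x3 = T → F = F
¬(x1 → x3) = ¬F = T
¬¬(x1 → x3) = ¬T = F
x3 → ¬¬(x1 → x3) = F → F = T
((x3 → x1) ∨ (x1 → x3)) ∨ (x3 → ¬¬(x1 → x3)) = T ∨ T = T
(x3 ∧ ¬((¬((x1 → x3) ∧ x1) ∨ x1) → ¬(x1 → (x1 → x3)))) ∧ (((x3 → x1) ∨ (x1 → x3)) ∨ (x3 → ¬¬(x1 → x3))) = F ∧ T = F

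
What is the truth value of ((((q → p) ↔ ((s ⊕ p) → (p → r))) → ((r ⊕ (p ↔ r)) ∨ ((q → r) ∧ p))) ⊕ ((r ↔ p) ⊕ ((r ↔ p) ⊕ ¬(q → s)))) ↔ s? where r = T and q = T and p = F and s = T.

T

q → p = T → F = F
s ⊕ p = T ⊕ F = T
p → r = F → T = T
(s ⊕ p) → (p → r) = T → T = T
(q → p) ↔ ((s ⊕ p) → (p → r)) = F ↔ T = F
p ↔ r = F ↔ T = F
r ⊕ (p ↔ r) = T ⊕ F = T
q → r = T → T = T
(q → r) ∧ p = T ∧ F = F
(r ⊕ (p ↔ r)) ∨ ((q → r) ∧ p) = T ∨ F = T
((q → p) ↔ ((s ⊕ p) → (p → r))) → ((r ⊕ (p ↔ r)) ∨ ((q → r) ∧ p)) = F → T = T
r ↔ p = T ↔ F = F
r ↔ p = T ↔ F = F
q → s = T → T = T
¬(q → s) = ¬T = F
(r ↔ p) ⊕ ¬(q → s) = F ⊕ F = F
(r ↔ p) ⊕ ((r ↔ p) ⊕ ¬(q → s)) = F ⊕ F = F
(((q → p) ↔ ((s ⊕ p) → (p → r))) → ((r ⊕ (p ↔ r)) ∨ ((q → r) ∧ p))) ⊕ ((r ↔ p) ⊕ ((r ↔ p) ⊕ ¬(q → s))) = T ⊕ F = T
((((q → p) ↔ ((s ⊕ p) → (p → r))) → ((r ⊕ (p ↔ r)) ∨ ((q → r) ∧ p))) ⊕ ((r ↔ p) ⊕ ((r ↔ p) ⊕ ¬(q → s)))) ↔ s = T ↔ T = T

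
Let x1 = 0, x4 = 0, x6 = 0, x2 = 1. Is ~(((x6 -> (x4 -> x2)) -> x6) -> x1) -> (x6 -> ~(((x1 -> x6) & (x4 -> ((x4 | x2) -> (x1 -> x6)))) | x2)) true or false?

1

Substituting x1=0, x4=0, x6=0, x2=1:
x4 -> x2 = 0 -> 1 = 1
x6 -> (x4 -> x2) = 0 -> 1 = 1
(x6 -> (x4 -> x2)) -> x6 = 1 -> 0 = 0
((x6 -> (x4 -> x2)) -> x6) -> x1 = 0 -> 0 = 1
~(((x6 -> (x4 -> x2)) -> x6) -> x1) = ~1 = 0
x1 -> x6 = 0 -> 0 = 1
x4 | x2 = 0 | 1 = 1
x1 -> x6 = 0 -> 0 = 1
(x4 | x2) -> (x1 -> x6) = 1 -> 1 = 1
x4 -> ((x4 | x2) -> (x1 -> x6)) = 0 -> 1 = 1
(x1 -> x6) & (x4 -> ((x4 | x2) -> (x1 -> x6))) = 1 & 1 = 1
((x1 -> x6) & (x4 -> ((x4 | x2) -> (x1 -> x6)))) | x2 = 1 | 1 = 1
~(((x1 -> x6) & (x4 -> ((x4 | x2) -> (x1 -> x6)))) | x2) = ~1 = 0
x6 -> ~(((x1 -> x6) & (x4 -> ((x4 | x2) -> (x1 -> x6)))) | x2) = 0 -> 0 = 1
~(((x6 -> (x4 -> x2)) -> x6) -> x1) -> (x6 -> ~(((x1 -> x6) & (x4 -> ((x4 | x2) -> (x1 -> x6)))) | x2)) = 0 -> 1 = 1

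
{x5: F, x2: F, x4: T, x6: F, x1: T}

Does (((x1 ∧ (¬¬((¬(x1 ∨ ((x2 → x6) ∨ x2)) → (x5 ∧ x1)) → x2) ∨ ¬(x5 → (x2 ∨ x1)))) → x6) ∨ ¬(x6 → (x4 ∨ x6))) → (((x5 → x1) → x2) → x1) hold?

T

x2 → x6 = F → F = T
(x2 → x6) ∨ x2 = T ∨ F = T
x1 ∨ ((x2 → x6) ∨ x2) = T ∨ T = T
¬(x1 ∨ ((x2 → x6) ∨ x2)) = ¬T = F
x5 ∧ x1 = F ∧ T = F
¬(x1 ∨ ((x2 → x6) ∨ x2)) → (x5 ∧ x1) = F → F = T
(¬(x1 ∨ ((x2 → x6) ∨ x2)) → (x5 ∧ x1)) → x2 = T → F = F
¬((¬(x1 ∨ ((x2 → x6) ∨ x2)) → (x5 ∧ x1)) → x2) = ¬F = T
¬¬((¬(x1 ∨ ((x2 → x6) ∨ x2)) → (x5 ∧ x1)) → x2) = ¬T = F
x2 ∨ x1 = F ∨ T = T
x5 → (x2 ∨ x1) = F → T = T
¬(x5 → (x2 ∨ x1)) = ¬T = F
¬¬((¬(x1 ∨ ((x2 → x6) ∨ x2)) → (x5 ∧ x1)) → x2) ∨ ¬(x5 → (x2 ∨ x1)) = F ∨ F = F
x1 ∧ (¬¬((¬(x1 ∨ ((x2 → x6) ∨ x2)) → (x5 ∧ x1)) → x2) ∨ ¬(x5 → (x2 ∨ x1))) = T ∧ F = F
(x1 ∧ (¬¬((¬(x1 ∨ ((x2 → x6) ∨ x2)) → (x5 ∧ x1)) → x2) ∨ ¬(x5 → (x2 ∨ x1)))) → x6 = F → F = T
x4 ∨ x6 = T ∨ F = T
x6 → (x4 ∨ x6) = F → T = T
¬(x6 → (x4 ∨ x6)) = ¬T = F
((x1 ∧ (¬¬((¬(x1 ∨ ((x2 → x6) ∨ x2)) → (x5 ∧ x1)) → x2) ∨ ¬(x5 → (x2 ∨ x1)))) → x6) ∨ ¬(x6 → (x4 ∨ x6)) = T ∨ F = T
x5 → x1 = F → T = T
(x5 → x1) → x2 = T → F = F
((x5 → x1) → x2) → x1 = F → T = T
(((x1 ∧ (¬¬((¬(x1 ∨ ((x2 → x6) ∨ x2)) → (x5 ∧ x1)) → x2) ∨ ¬(x5 → (x2 ∨ x1)))) → x6) ∨ ¬(x6 → (x4 ∨ x6))) → (((x5 → x1) → x2) → x1) = T → T = T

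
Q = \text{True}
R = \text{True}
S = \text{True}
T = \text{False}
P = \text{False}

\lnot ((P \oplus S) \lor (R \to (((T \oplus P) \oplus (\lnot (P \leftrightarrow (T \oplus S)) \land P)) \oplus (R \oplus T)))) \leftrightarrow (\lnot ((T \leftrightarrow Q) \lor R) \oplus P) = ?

\text{True}

P \oplus S = \text{False} \oplus \text{True} = \text{True}
T \oplus P = \text{False} \oplus \text{False} = \text{False}
T \oplus S = \text{False} \oplus \text{True} = \text{True}
P \leftrightarrow (T \oplus S) = \text{False} \leftrightarrow \text{True} = \text{False}
\lnot (P \leftrightarrow (T \oplus S)) = \lnot \text{False} = \text{True}
\lnot (P \leftrightarrow (T \oplus S)) \land P = \text{True} \land \text{False} = \text{False}
(T \oplus P) \oplus (\lnot (P \leftrightarrow (T \oplus S)) \land P) = \text{False} \oplus \text{False} = \text{False}
R \oplus T = \text{True} \oplus \text{False} = \text{True}
((T \oplus P) \oplus (\lnot (P \leftrightarrow (T \oplus S)) \land P)) \oplus (R \oplus T) = \text{False} \oplus \text{True} = \text{True}
R \to (((T \oplus P) \oplus (\lnot (P \leftrightarrow (T \oplus S)) \land P)) \oplus (R \oplus T)) = \text{True} \to \text{True} = \text{True}
(P \oplus S) \lor (R \to (((T \oplus P) \oplus (\lnot (P \leftrightarrow (T \oplus S)) \land P)) \oplus (R \oplus T))) = \text{True} \lor \text{True} = \text{True}
\lnot ((P \oplus S) \lor (R \to (((T \oplus P) \oplus (\lnot (P \leftrightarrow (T \oplus S)) \land P)) \oplus (R \oplus T)))) = \lnot \text{True} = \text{False}
T \leftrightarrow Q = \text{False} \leftrightarrow \text{True} = \text{False}
(T \leftrightarrow Q) \lor R = \text{False} \lor \text{True} = \text{True}
\lnot ((T \leftrightarrow Q) \lor R) = \lnot \text{True} = \text{False}
\lnot ((T \leftrightarrow Q) \lor R) \oplus P = \text{False} \oplus \text{False} = \text{False}
\lnot ((P \oplus S) \lor (R \to (((T \oplus P) \oplus (\lnot (P \leftrightarrow (T \oplus S)) \land P)) \oplus (R \oplus T)))) \leftrightarrow (\lnot ((T \leftrightarrow Q) \lor R) \oplus P) = \text{False} \leftrightarrow \text{False} = \text{True}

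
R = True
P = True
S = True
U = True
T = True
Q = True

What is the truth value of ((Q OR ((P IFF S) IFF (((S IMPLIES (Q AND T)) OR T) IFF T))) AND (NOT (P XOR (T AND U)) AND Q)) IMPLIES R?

True

P IFF S = True IFF True = True
Q AND T = True AND True = True
S IMPLIES (Q AND T) = True IMPLIES True = True
(S IMPLIES (Q AND T)) OR T = True OR True = True
((S IMPLIES (Q AND T)) OR T) IFF T = True IFF True = True
(P IFF S) IFF (((S IMPLIES (Q AND T)) OR T) IFF T) = True IFF True = True
Q OR ((P IFF S) IFF (((S IMPLIES (Q AND T)) OR T) IFF T)) = True OR True = True
T AND U = True AND True = True
P XOR (T AND U) = True XOR True = False
NOT (P XOR (T AND U)) = NOT False = True
NOT (P XOR (T AND U)) AND Q = True AND True = True
(Q OR ((P IFF S) IFF (((S IMPLIES (Q AND T)) OR T) IFF T))) AND (NOT (P XOR (T AND U)) AND Q) = True AND True = True
((Q OR ((P IFF S) IFF (((S IMPLIES (Q AND T)) OR T) IFF T))) AND (NOT (P XOR (T AND U)) AND Q)) IMPLIES R = True IMPLIES True = True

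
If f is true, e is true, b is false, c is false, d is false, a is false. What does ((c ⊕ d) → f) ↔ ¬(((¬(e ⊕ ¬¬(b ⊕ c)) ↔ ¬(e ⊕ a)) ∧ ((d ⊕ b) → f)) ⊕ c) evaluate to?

Substituting f=T, e=T, b=F, c=F, d=F, a=F:
c ⊕ d = F ⊕ F = F
(c ⊕ d) → f = F → T = T
b ⊕ c = F ⊕ F = F
¬(b ⊕ c) = ¬F = T
¬¬(b ⊕ c) = ¬T = F
e ⊕ ¬¬(b ⊕ c) = T ⊕ F = T
¬(e ⊕ ¬¬(b ⊕ c)) = ¬T = F
e ⊕ a = T ⊕ F = T
¬(e ⊕ a) = ¬T = F
¬(e ⊕ ¬¬(b ⊕ c)) ↔ ¬(e ⊕ a) = F ↔ F = T
d ⊕ b = F ⊕ F = F
(d ⊕ b) → f = F → T = T
(¬(e ⊕ ¬¬(b ⊕ c)) ↔ ¬(e ⊕ a)) ∧ ((d ⊕ b) → f) = T ∧ T = T
((¬(e ⊕ ¬¬(b ⊕ c)) ↔ ¬(e ⊕ a)) ∧ ((d ⊕ b) → f)) ⊕ c = T ⊕ F = T
¬(((¬(e ⊕ ¬¬(b ⊕ c)) ↔ ¬(e ⊕ a)) ∧ ((d ⊕ b) → f)) ⊕ c) = ¬T = F
((c ⊕ d) → f) ↔ ¬(((¬(e ⊕ ¬¬(b ⊕ c)) ↔ ¬(e ⊕ a)) ∧ ((d ⊕ b) → f)) ⊕ c) = T ↔ F = F

F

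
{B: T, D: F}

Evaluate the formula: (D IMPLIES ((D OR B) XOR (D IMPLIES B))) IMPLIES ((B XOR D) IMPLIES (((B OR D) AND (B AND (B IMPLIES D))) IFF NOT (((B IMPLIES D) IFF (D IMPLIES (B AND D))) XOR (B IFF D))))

D OR B = F OR T = T
D IMPLIES B = F IMPLIES T = T
(D OR B) XOR (D IMPLIES B) = T XOR T = F
D IMPLIES ((D OR B) XOR (D IMPLIES B)) = F IMPLIES F = T
B XOR D = T XOR F = T
B OR D = T OR F = T
B IMPLIES D = T IMPLIES F = F
B AND (B IMPLIES D) = T AND F = F
(B OR D) AND (B AND (B IMPLIES D)) = T AND F = F
B IMPLIES D = T IMPLIES F = F
B AND D = T AND F = F
D IMPLIES (B AND D) = F IMPLIES F = T
(B IMPLIES D) IFF (D IMPLIES (B AND D)) = F IFF T = F
B IFF D = T IFF F = F
((B IMPLIES D) IFF (D IMPLIES (B AND D))) XOR (B IFF D) = F XOR F = F
NOT (((B IMPLIES D) IFF (D IMPLIES (B AND D))) XOR (B IFF D)) = NOT F = T
((B OR D) AND (B AND (B IMPLIES D))) IFF NOT (((B IMPLIES D) IFF (D IMPLIES (B AND D))) XOR (B IFF D)) = F IFF T = F
(B XOR D) IMPLIES (((B OR D) AND (B AND (B IMPLIES D))) IFF NOT (((B IMPLIES D) IFF (D IMPLIES (B AND D))) XOR (B IFF D))) = T IMPLIES F = F
(D IMPLIES ((D OR B) XOR (D IMPLIES B))) IMPLIES ((B XOR D) IMPLIES (((B OR D) AND (B AND (B IMPLIES D))) IFF NOT (((B IMPLIES D) IFF (D IMPLIES (B AND D))) XOR (B IFF D)))) = T IMPLIES F = F

F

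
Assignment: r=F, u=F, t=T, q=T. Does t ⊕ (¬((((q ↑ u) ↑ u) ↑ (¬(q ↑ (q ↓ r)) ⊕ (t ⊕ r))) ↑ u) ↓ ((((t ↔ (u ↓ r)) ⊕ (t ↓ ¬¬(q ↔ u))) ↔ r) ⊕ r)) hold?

q ↑ u = T ↑ F = T
(q ↑ u) ↑ u = T ↑ F = T
q ↓ r = T ↓ F = F
q ↑ (q ↓ r) = T ↑ F = T
¬(q ↑ (q ↓ r)) = ¬T = F
t ⊕ r = T ⊕ F = T
¬(q ↑ (q ↓ r)) ⊕ (t ⊕ r) = F ⊕ T = T
((q ↑ u) ↑ u) ↑ (¬(q ↑ (q ↓ r)) ⊕ (t ⊕ r)) = T ↑ T = F
(((q ↑ u) ↑ u) ↑ (¬(q ↑ (q ↓ r)) ⊕ (t ⊕ r))) ↑ u = F ↑ F = T
¬((((q ↑ u) ↑ u) ↑ (¬(q ↑ (q ↓ r)) ⊕ (t ⊕ r))) ↑ u) = ¬T = F
u ↓ r = F ↓ F = T
t ↔ (u ↓ r) = T ↔ T = T
q ↔ u = T ↔ F = F
¬(q ↔ u) = ¬F = T
¬¬(q ↔ u) = ¬T = F
t ↓ ¬¬(q ↔ u) = T ↓ F = F
(t ↔ (u ↓ r)) ⊕ (t ↓ ¬¬(q ↔ u)) = T ⊕ F = T
((t ↔ (u ↓ r)) ⊕ (t ↓ ¬¬(q ↔ u))) ↔ r = T ↔ F = F
(((t ↔ (u ↓ r)) ⊕ (t ↓ ¬¬(q ↔ u))) ↔ r) ⊕ r = F ⊕ F = F
¬((((q ↑ u) ↑ u) ↑ (¬(q ↑ (q ↓ r)) ⊕ (t ⊕ r))) ↑ u) ↓ ((((t ↔ (u ↓ r)) ⊕ (t ↓ ¬¬(q ↔ u))) ↔ r) ⊕ r) = F ↓ F = T
t ⊕ (¬((((q ↑ u) ↑ u) ↑ (¬(q ↑ (q ↓ r)) ⊕ (t ⊕ r))) ↑ u) ↓ ((((t ↔ (u ↓ r)) ⊕ (t ↓ ¬¬(q ↔ u))) ↔ r) ⊕ r)) = T ⊕ T = F

F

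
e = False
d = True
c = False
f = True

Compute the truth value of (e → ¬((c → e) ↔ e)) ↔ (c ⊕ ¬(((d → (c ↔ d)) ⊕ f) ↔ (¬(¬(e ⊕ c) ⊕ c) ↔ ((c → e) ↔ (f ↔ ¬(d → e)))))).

True

c → e = False → False = True
(c → e) ↔ e = True ↔ False = False
¬((c → e) ↔ e) = ¬False = True
e → ¬((c → e) ↔ e) = False → True = True
c ↔ d = False ↔ True = False
d → (c ↔ d) = True → False = False
(d → (c ↔ d)) ⊕ f = False ⊕ True = True
e ⊕ c = False ⊕ False = False
¬(e ⊕ c) = ¬False = True
¬(e ⊕ c) ⊕ c = True ⊕ False = True
¬(¬(e ⊕ c) ⊕ c) = ¬True = False
c → e = False → False = True
d → e = True → False = False
¬(d → e) = ¬False = True
f ↔ ¬(d → e) = True ↔ True = True
(c → e) ↔ (f ↔ ¬(d → e)) = True ↔ True = True
¬(¬(e ⊕ c) ⊕ c) ↔ ((c → e) ↔ (f ↔ ¬(d → e))) = False ↔ True = False
((d → (c ↔ d)) ⊕ f) ↔ (¬(¬(e ⊕ c) ⊕ c) ↔ ((c → e) ↔ (f ↔ ¬(d → e)))) = True ↔ False = False
¬(((d → (c ↔ d)) ⊕ f) ↔ (¬(¬(e ⊕ c) ⊕ c) ↔ ((c → e) ↔ (f ↔ ¬(d → e))))) = ¬False = True
c ⊕ ¬(((d → (c ↔ d)) ⊕ f) ↔ (¬(¬(e ⊕ c) ⊕ c) ↔ ((c → e) ↔ (f ↔ ¬(d → e))))) = False ⊕ True = True
(e → ¬((c → e) ↔ e)) ↔ (c ⊕ ¬(((d → (c ↔ d)) ⊕ f) ↔ (¬(¬(e ⊕ c) ⊕ c) ↔ ((c → e) ↔ (f ↔ ¬(d → e)))))) = True ↔ True = True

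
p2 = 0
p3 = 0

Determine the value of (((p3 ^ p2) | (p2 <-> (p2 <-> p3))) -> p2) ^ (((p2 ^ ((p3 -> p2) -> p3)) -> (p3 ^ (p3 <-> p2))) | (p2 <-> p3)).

Substituting p2=0, p3=0:
p3 ^ p2 = 0 ^ 0 = 0
p2 <-> p3 = 0 <-> 0 = 1
p2 <-> (p2 <-> p3) = 0 <-> 1 = 0
(p3 ^ p2) | (p2 <-> (p2 <-> p3)) = 0 | 0 = 0
((p3 ^ p2) | (p2 <-> (p2 <-> p3))) -> p2 = 0 -> 0 = 1
p3 -> p2 = 0 -> 0 = 1
(p3 -> p2) -> p3 = 1 -> 0 = 0
p2 ^ ((p3 -> p2) -> p3) = 0 ^ 0 = 0
p3 <-> p2 = 0 <-> 0 = 1
p3 ^ (p3 <-> p2) = 0 ^ 1 = 1
(p2 ^ ((p3 -> p2) -> p3)) -> (p3 ^ (p3 <-> p2)) = 0 -> 1 = 1
p2 <-> p3 = 0 <-> 0 = 1
((p2 ^ ((p3 -> p2) -> p3)) -> (p3 ^ (p3 <-> p2))) | (p2 <-> p3) = 1 | 1 = 1
(((p3 ^ p2) | (p2 <-> (p2 <-> p3))) -> p2) ^ (((p2 ^ ((p3 -> p2) -> p3)) -> (p3 ^ (p3 <-> p2))) | (p2 <-> p3)) = 1 ^ 1 = 0

0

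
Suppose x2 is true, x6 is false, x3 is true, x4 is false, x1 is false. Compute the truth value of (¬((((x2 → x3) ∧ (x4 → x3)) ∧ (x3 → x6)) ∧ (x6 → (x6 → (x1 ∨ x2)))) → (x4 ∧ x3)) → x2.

T

x2 → x3 = T → T = T
x4 → x3 = F → T = T
(x2 → x3) ∧ (x4 → x3) = T ∧ T = T
x3 → x6 = T → F = F
((x2 → x3) ∧ (x4 → x3)) ∧ (x3 → x6) = T ∧ F = F
x1 ∨ x2 = F ∨ T = T
x6 → (x1 ∨ x2) = F → T = T
x6 → (x6 → (x1 ∨ x2)) = F → T = T
(((x2 → x3) ∧ (x4 → x3)) ∧ (x3 → x6)) ∧ (x6 → (x6 → (x1 ∨ x2))) = F ∧ T = F
¬((((x2 → x3) ∧ (x4 → x3)) ∧ (x3 → x6)) ∧ (x6 → (x6 → (x1 ∨ x2)))) = ¬F = T
x4 ∧ x3 = F ∧ T = F
¬((((x2 → x3) ∧ (x4 → x3)) ∧ (x3 → x6)) ∧ (x6 → (x6 → (x1 ∨ x2)))) → (x4 ∧ x3) = T → F = F
(¬((((x2 → x3) ∧ (x4 → x3)) ∧ (x3 → x6)) ∧ (x6 → (x6 → (x1 ∨ x2)))) → (x4 ∧ x3)) → x2 = F → T = T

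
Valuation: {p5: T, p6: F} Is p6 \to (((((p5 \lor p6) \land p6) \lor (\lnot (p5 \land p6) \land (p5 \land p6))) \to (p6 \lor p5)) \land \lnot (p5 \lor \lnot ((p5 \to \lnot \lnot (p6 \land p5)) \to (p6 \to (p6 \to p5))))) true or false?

Substituting p5=T, p6=F:
p5 \lor p6 = T \lor F = T
(p5 \lor p6) \land p6 = T \land F = F
p5 \land p6 = T \land F = F
\lnot (p5 \land p6) = \lnot F = T
p5 \land p6 = T \land F = F
\lnot (p5 \land p6) \land (p5 \land p6) = T \land F = F
((p5 \lor p6) \land p6) \lor (\lnot (p5 \land p6) \land (p5 \land p6)) = F \lor F = F
p6 \lor p5 = F \lor T = T
(((p5 \lor p6) \land p6) \lor (\lnot (p5 \land p6) \land (p5 \land p6))) \to (p6 \lor p5) = F \to T = T
p6 \land p5 = F \land T = F
\lnot (p6 \land p5) = \lnot F = T
\lnot \lnot (p6 \land p5) = \lnot T = F
p5 \to \lnot \lnot (p6 \land p5) = T \to F = F
p6 \to p5 = F \to T = T
p6 \to (p6 \to p5) = F \to T = T
(p5 \to \lnot \lnot (p6 \land p5)) \to (p6 \to (p6 \to p5)) = F \to T = T
\lnot ((p5 \to \lnot \lnot (p6 \land p5)) \to (p6 \to (p6 \to p5))) = \lnot T = F
p5 \lor \lnot ((p5 \to \lnot \lnot (p6 \land p5)) \to (p6 \to (p6 \to p5))) = T \lor F = T
\lnot (p5 \lor \lnot ((p5 \to \lnot \lnot (p6 \land p5)) \to (p6 \to (p6 \to p5)))) = \lnot T = F
((((p5 \lor p6) \land p6) \lor (\lnot (p5 \land p6) \land (p5 \land p6))) \to (p6 \lor p5)) \land \lnot (p5 \lor \lnot ((p5 \to \lnot \lnot (p6 \land p5)) \to (p6 \to (p6 \to p5)))) = T \land F = F
p6 \to (((((p5 \lor p6) \land p6) \lor (\lnot (p5 \land p6) \land (p5 \land p6))) \to (p6 \lor p5)) \land \lnot (p5 \lor \lnot ((p5 \to \lnot \lnot (p6 \land p5)) \to (p6 \to (p6 \to p5))))) = F \to F = T

T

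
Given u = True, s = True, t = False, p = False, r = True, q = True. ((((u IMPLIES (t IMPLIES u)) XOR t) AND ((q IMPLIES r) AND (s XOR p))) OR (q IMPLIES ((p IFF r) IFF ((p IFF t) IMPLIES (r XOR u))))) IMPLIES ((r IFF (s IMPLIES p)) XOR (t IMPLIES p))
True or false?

t IMPLIES u = False IMPLIES True = True
u IMPLIES (t IMPLIES u) = True IMPLIES True = True
(u IMPLIES (t IMPLIES u)) XOR t = True XOR False = True
q IMPLIES r = True IMPLIES True = True
s XOR p = True XOR False = True
(q IMPLIES r) AND (s XOR p) = True AND True = True
((u IMPLIES (t IMPLIES u)) XOR t) AND ((q IMPLIES r) AND (s XOR p)) = True AND True = True
p IFF r = False IFF True = False
p IFF t = False IFF False = True
r XOR u = True XOR True = False
(p IFF t) IMPLIES (r XOR u) = True IMPLIES False = False
(p IFF r) IFF ((p IFF t) IMPLIES (r XOR u)) = False IFF False = True
q IMPLIES ((p IFF r) IFF ((p IFF t) IMPLIES (r XOR u))) = True IMPLIES True = True
(((u IMPLIES (t IMPLIES u)) XOR t) AND ((q IMPLIES r) AND (s XOR p))) OR (q IMPLIES ((p IFF r) IFF ((p IFF t) IMPLIES (r XOR u)))) = True OR True = True
s IMPLIES p = True IMPLIES False = False
r IFF (s IMPLIES p) = True IFF False = False
t IMPLIES p = False IMPLIES False = True
(r IFF (s IMPLIES p)) XOR (t IMPLIES p) = False XOR True = True
((((u IMPLIES (t IMPLIES u)) XOR t) AND ((q IMPLIES r) AND (s XOR p))) OR (q IMPLIES ((p IFF r) IFF ((p IFF t) IMPLIES (r XOR u))))) IMPLIES ((r IFF (s IMPLIES p)) XOR (t IMPLIES p)) = True IMPLIES True = True

True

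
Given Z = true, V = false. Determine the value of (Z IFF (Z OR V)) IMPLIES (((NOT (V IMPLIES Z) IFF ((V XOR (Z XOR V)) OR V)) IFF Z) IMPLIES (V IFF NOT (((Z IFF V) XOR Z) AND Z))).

Z OR V = true OR false = true
Z IFF (Z OR V) = true IFF true = true
V IMPLIES Z = false IMPLIES true = true
NOT (V IMPLIES Z) = NOT true = false
Z XOR V = true XOR false = true
V XOR (Z XOR V) = false XOR true = true
(V XOR (Z XOR V)) OR V = true OR false = true
NOT (V IMPLIES Z) IFF ((V XOR (Z XOR V)) OR V) = false IFF true = false
(NOT (V IMPLIES Z) IFF ((V XOR (Z XOR V)) OR V)) IFF Z = false IFF true = false
Z IFF V = true IFF false = false
(Z IFF V) XOR Z = false XOR true = true
((Z IFF V) XOR Z) AND Z = true AND true = true
NOT (((Z IFF V) XOR Z) AND Z) = NOT true = false
V IFF NOT (((Z IFF V) XOR Z) AND Z) = false IFF false = true
((NOT (V IMPLIES Z) IFF ((V XOR (Z XOR V)) OR V)) IFF Z) IMPLIES (V IFF NOT (((Z IFF V) XOR Z) AND Z)) = false IMPLIES true = true
(Z IFF (Z OR V)) IMPLIES (((NOT (V IMPLIES Z) IFF ((V XOR (Z XOR V)) OR V)) IFF Z) IMPLIES (V IFF NOT (((Z IFF V) XOR Z) AND Z))) = true IMPLIES true = true

true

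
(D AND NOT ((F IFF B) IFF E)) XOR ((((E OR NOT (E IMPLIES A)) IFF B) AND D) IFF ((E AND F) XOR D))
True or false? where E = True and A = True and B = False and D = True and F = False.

False

F IFF B = False IFF False = True
(F IFF B) IFF E = True IFF True = True
NOT ((F IFF B) IFF E) = NOT True = False
D AND NOT ((F IFF B) IFF E) = True AND False = False
E IMPLIES A = True IMPLIES True = True
NOT (E IMPLIES A) = NOT True = False
E OR NOT (E IMPLIES A) = True OR False = True
(E OR NOT (E IMPLIES A)) IFF B = True IFF False = False
((E OR NOT (E IMPLIES A)) IFF B) AND D = False AND True = False
E AND F = True AND False = False
(E AND F) XOR D = False XOR True = True
(((E OR NOT (E IMPLIES A)) IFF B) AND D) IFF ((E AND F) XOR D) = False IFF True = False
(D AND NOT ((F IFF B) IFF E)) XOR ((((E OR NOT (E IMPLIES A)) IFF B) AND D) IFF ((E AND F) XOR D)) = False XOR False = False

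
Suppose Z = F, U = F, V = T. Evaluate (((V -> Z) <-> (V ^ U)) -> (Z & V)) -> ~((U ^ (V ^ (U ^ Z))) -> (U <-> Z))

F

Substituting Z=F, U=F, V=T:
V -> Z = T -> F = F
V ^ U = T ^ F = T
(V -> Z) <-> (V ^ U) = F <-> T = F
Z & V = F & T = F
((V -> Z) <-> (V ^ U)) -> (Z & V) = F -> F = T
U ^ Z = F ^ F = F
V ^ (U ^ Z) = T ^ F = T
U ^ (V ^ (U ^ Z)) = F ^ T = T
U <-> Z = F <-> F = T
(U ^ (V ^ (U ^ Z))) -> (U <-> Z) = T -> T = T
~((U ^ (V ^ (U ^ Z))) -> (U <-> Z)) = ~T = F
(((V -> Z) <-> (V ^ U)) -> (Z & V)) -> ~((U ^ (V ^ (U ^ Z))) -> (U <-> Z)) = T -> F = F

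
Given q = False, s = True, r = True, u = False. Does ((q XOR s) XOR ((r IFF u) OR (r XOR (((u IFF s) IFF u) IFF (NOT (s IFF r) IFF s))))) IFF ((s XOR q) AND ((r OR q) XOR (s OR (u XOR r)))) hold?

q XOR s = False XOR True = True
r IFF u = True IFF False = False
u IFF s = False IFF True = False
(u IFF s) IFF u = False IFF False = True
s IFF r = True IFF True = True
NOT (s IFF r) = NOT True = False
NOT (s IFF r) IFF s = False IFF True = False
((u IFF s) IFF u) IFF (NOT (s IFF r) IFF s) = True IFF False = False
r XOR (((u IFF s) IFF u) IFF (NOT (s IFF r) IFF s)) = True XOR False = True
(r IFF u) OR (r XOR (((u IFF s) IFF u) IFF (NOT (s IFF r) IFF s))) = False OR True = True
(q XOR s) XOR ((r IFF u) OR (r XOR (((u IFF s) IFF u) IFF (NOT (s IFF r) IFF s)))) = True XOR True = False
s XOR q = True XOR False = True
r OR q = True OR False = True
u XOR r = False XOR True = True
s OR (u XOR r) = True OR True = True
(r OR q) XOR (s OR (u XOR r)) = True XOR True = False
(s XOR q) AND ((r OR q) XOR (s OR (u XOR r))) = True AND False = False
((q XOR s) XOR ((r IFF u) OR (r XOR (((u IFF s) IFF u) IFF (NOT (s IFF r) IFF s))))) IFF ((s XOR q) AND ((r OR q) XOR (s OR (u XOR r)))) = False IFF False = True

True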